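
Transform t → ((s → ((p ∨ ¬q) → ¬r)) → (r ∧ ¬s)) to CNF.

t → ((s → ((p ∨ ¬q) → ¬r)) → (r ∧ ¬s))
≡ ¬t ∨ ((s → ((p ∨ ¬q) → ¬r)) → (r ∧ ¬s))   (eliminate →)
≡ ¬t ∨ ¬(s → ((p ∨ ¬q) → ¬r)) ∨ (r ∧ ¬s)   (eliminate →)
≡ ¬t ∨ ¬(¬s ∨ ((p ∨ ¬q) → ¬r)) ∨ (r ∧ ¬s)   (eliminate →)
≡ ¬t ∨ ¬(¬s ∨ ¬(p ∨ ¬q) ∨ ¬r) ∨ (r ∧ ¬s)   (eliminate →)
≡ ¬t ∨ (¬¬s ∧ ¬¬(p ∨ ¬q) ∧ ¬¬r) ∨ (r ∧ ¬s)   (De Morgan)
≡ ¬t ∨ (s ∧ ¬¬(p ∨ ¬q) ∧ ¬¬r) ∨ (r ∧ ¬s)   (double negation)
≡ ¬t ∨ (s ∧ (p ∨ ¬q) ∧ ¬¬r) ∨ (r ∧ ¬s)   (double negation)
≡ ¬t ∨ (s ∧ (p ∨ ¬q) ∧ r) ∨ (r ∧ ¬s)   (double negation)
≡ (¬t ∨ s ∨ r) ∧ (¬t ∨ s ∨ ¬s) ∧ (¬t ∨ p ∨ ¬q ∨ r) ∧ (¬t ∨ p ∨ ¬q ∨ ¬s) ∧ (¬t ∨ r ∨ r) ∧ (¬t ∨ r ∨ ¬s)   (distribute ∨ over ∧)
≡ (¬t ∨ p ∨ ¬q ∨ ¬s) ∧ (¬t ∨ r)   (simplify)

(¬t ∨ p ∨ ¬q ∨ ¬s) ∧ (¬t ∨ r)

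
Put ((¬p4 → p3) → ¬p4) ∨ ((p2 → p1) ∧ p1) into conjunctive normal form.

¬p4 ∨ p1

((¬p4 → p3) → ¬p4) ∨ ((p2 → p1) ∧ p1)
= ¬(¬p4 → p3) ∨ ¬p4 ∨ ((p2 → p1) ∧ p1)   [eliminate →]
= ¬(¬¬p4 ∨ p3) ∨ ¬p4 ∨ ((p2 → p1) ∧ p1)   [eliminate →]
= ¬(¬¬p4 ∨ p3) ∨ ¬p4 ∨ ((¬p2 ∨ p1) ∧ p1)   [eliminate →]
= (¬¬¬p4 ∧ ¬p3) ∨ ¬p4 ∨ ((¬p2 ∨ p1) ∧ p1)   [De Morgan]
= (¬p4 ∧ ¬p3) ∨ ¬p4 ∨ ((¬p2 ∨ p1) ∧ p1)   [double negation]
= (¬p4 ∨ ¬p4 ∨ ¬p2 ∨ p1) ∧ (¬p4 ∨ ¬p4 ∨ p1) ∧ (¬p3 ∨ ¬p4 ∨ ¬p2 ∨ p1) ∧ (¬p3 ∨ ¬p4 ∨ p1)   [distribute ∨ over ∧]
= ¬p4 ∨ p1   [simplify]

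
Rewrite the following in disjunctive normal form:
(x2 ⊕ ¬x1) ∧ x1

(x2 ⊕ ¬x1) ∧ x1
≡ ((x2 ∧ ¬¬x1) ∨ (¬x2 ∧ ¬x1)) ∧ x1
≡ ((x2 ∧ x1) ∨ (¬x2 ∧ ¬x1)) ∧ x1
≡ (x2 ∧ x1 ∧ x1) ∨ (¬x2 ∧ ¬x1 ∧ x1)
≡ x2 ∧ x1

x2 ∧ x1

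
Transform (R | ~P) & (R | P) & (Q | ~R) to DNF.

(R | ~P) & (R | P) & (Q | ~R)
≡ (R & R & Q) | (R & R & ~R) | (R & P & Q) | (R & P & ~R) | (~P & R & Q) | (~P & R & ~R) | (~P & P & Q) | (~P & P & ~R)   (distribute & over |)
≡ R & Q   (simplify)

R & Q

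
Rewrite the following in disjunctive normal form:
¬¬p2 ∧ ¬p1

¬¬p2 ∧ ¬p1
= p2 ∧ ¬p1   — double negation

p2 ∧ ¬p1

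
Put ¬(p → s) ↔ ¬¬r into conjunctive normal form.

¬(p → s) ↔ ¬¬r
⇔ (¬(p → s) → ¬¬r) ∧ (¬¬r → ¬(p → s))   [eliminate ↔]
⇔ (¬¬(p → s) ∨ ¬¬r) ∧ (¬¬r → ¬(p → s))   [eliminate →]
⇔ (¬¬(¬p ∨ s) ∨ ¬¬r) ∧ (¬¬r → ¬(p → s))   [eliminate →]
⇔ (¬¬(¬p ∨ s) ∨ ¬¬r) ∧ (¬¬¬r ∨ ¬(p → s))   [eliminate →]
⇔ (¬¬(¬p ∨ s) ∨ ¬¬r) ∧ (¬¬¬r ∨ ¬(¬p ∨ s))   [eliminate →]
⇔ (¬p ∨ s ∨ ¬¬r) ∧ (¬¬¬r ∨ ¬(¬p ∨ s))   [double negation]
⇔ (¬p ∨ s ∨ r) ∧ (¬¬¬r ∨ ¬(¬p ∨ s))   [double negation]
⇔ (¬p ∨ s ∨ r) ∧ (¬r ∨ ¬(¬p ∨ s))   [double negation]
⇔ (¬p ∨ s ∨ r) ∧ (¬r ∨ (¬¬p ∧ ¬s))   [De Morgan]
⇔ (¬p ∨ s ∨ r) ∧ (¬r ∨ (p ∧ ¬s))   [double negation]
⇔ (¬p ∨ s ∨ r) ∧ (¬r ∨ p) ∧ (¬r ∨ ¬s)   [distribute ∨ over ∧]

(¬p ∨ s ∨ r) ∧ (¬r ∨ p) ∧ (¬r ∨ ¬s)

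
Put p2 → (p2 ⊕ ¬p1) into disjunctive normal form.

p2 → (p2 ⊕ ¬p1)
≡ ¬p2 ∨ (p2 ⊕ ¬p1)
≡ ¬p2 ∨ (p2 ∧ ¬¬p1) ∨ (¬p2 ∧ ¬p1)
≡ ¬p2 ∨ (p2 ∧ p1) ∨ (¬p2 ∧ ¬p1)
≡ ¬p2 ∨ (p2 ∧ p1)

¬p2 ∨ (p2 ∧ p1)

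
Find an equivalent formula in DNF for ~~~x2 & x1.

~x2 & x1

~~~x2 & x1
≡ ~x2 & x1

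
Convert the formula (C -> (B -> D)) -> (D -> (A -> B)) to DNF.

~D | ~A | B

(C -> (B -> D)) -> (D -> (A -> B))
≡ ~(C -> (B -> D)) | (D -> (A -> B))   — eliminate ->
≡ ~(~C | (B -> D)) | (D -> (A -> B))   — eliminate ->
≡ ~(~C | ~B | D) | (D -> (A -> B))   — eliminate ->
≡ ~(~C | ~B | D) | ~D | (A -> B)   — eliminate ->
≡ ~(~C | ~B | D) | ~D | ~A | B   — eliminate ->
≡ (~~C & ~~B & ~D) | ~D | ~A | B   — De Morgan
≡ (C & ~~B & ~D) | ~D | ~A | B   — double negation
≡ (C & B & ~D) | ~D | ~A | B   — double negation
≡ ~D | ~A | B   — simplify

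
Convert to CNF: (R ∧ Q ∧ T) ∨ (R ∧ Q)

R ∧ Q

(R ∧ Q ∧ T) ∨ (R ∧ Q)
⇔ (R ∨ R) ∧ (R ∨ Q) ∧ (Q ∨ R) ∧ (Q ∨ Q) ∧ (T ∨ R) ∧ (T ∨ Q)   (distribute ∨ over ∧)
⇔ R ∧ Q   (simplify)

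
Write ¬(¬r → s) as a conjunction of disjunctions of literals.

¬(¬r → s)
⇔ ¬(¬¬r ∨ s)   [eliminate →]
⇔ ¬¬¬r ∧ ¬s   [De Morgan]
⇔ ¬r ∧ ¬s   [double negation]

¬r ∧ ¬s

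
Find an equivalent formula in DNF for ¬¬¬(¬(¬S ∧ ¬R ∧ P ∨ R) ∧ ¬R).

¬¬¬(¬(¬S ∧ ¬R ∧ P ∨ R) ∧ ¬R)
⇔ ¬(¬(¬S ∧ ¬R ∧ P ∨ R) ∧ ¬R)
⇔ ¬¬(¬S ∧ ¬R ∧ P ∨ R) ∨ ¬¬R
⇔ ¬S ∧ ¬R ∧ P ∨ R ∨ ¬¬R
⇔ ¬S ∧ ¬R ∧ P ∨ R ∨ R
⇔ ¬S ∧ ¬R ∧ P ∨ R

¬S ∧ ¬R ∧ P ∨ R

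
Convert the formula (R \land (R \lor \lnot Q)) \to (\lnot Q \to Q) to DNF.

\lnot R \lor Q

(R \land (R \lor \lnot Q)) \to (\lnot Q \to Q)
⇔ \lnot (R \land (R \lor \lnot Q)) \lor (\lnot Q \to Q)   — eliminate \to
⇔ \lnot (R \land (R \lor \lnot Q)) \lor \lnot \lnot Q \lor Q   — eliminate \to
⇔ \lnot R \lor \lnot (R \lor \lnot Q) \lor \lnot \lnot Q \lor Q   — De Morgan
⇔ \lnot R \lor (\lnot R \land \lnot \lnot Q) \lor \lnot \lnot Q \lor Q   — De Morgan
⇔ \lnot R \lor (\lnot R \land Q) \lor \lnot \lnot Q \lor Q   — double negation
⇔ \lnot R \lor (\lnot R \land Q) \lor Q \lor Q   — double negation
⇔ \lnot R \lor Q   — simplify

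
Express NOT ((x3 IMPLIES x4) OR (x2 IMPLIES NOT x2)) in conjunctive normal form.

NOT ((x3 IMPLIES x4) OR (x2 IMPLIES NOT x2))
≡ NOT (NOT x3 OR x4 OR (x2 IMPLIES NOT x2))   — eliminate IMPLIES
≡ NOT (NOT x3 OR x4 OR NOT x2 OR NOT x2)   — eliminate IMPLIES
≡ NOT NOT x3 AND NOT x4 AND NOT NOT x2 AND NOT NOT x2   — De Morgan
≡ x3 AND NOT x4 AND NOT NOT x2 AND NOT NOT x2   — double negation
≡ x3 AND NOT x4 AND x2 AND NOT NOT x2   — double negation
≡ x3 AND NOT x4 AND x2 AND x2   — double negation
≡ x3 AND NOT x4 AND x2   — simplify

x3 AND NOT x4 AND x2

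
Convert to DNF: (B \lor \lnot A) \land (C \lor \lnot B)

(B \land C) \lor (\lnot A \land C) \lor (\lnot A \land \lnot B)

(B \lor \lnot A) \land (C \lor \lnot B)
= (B \land C) \lor (B \land \lnot B) \lor (\lnot A \land C) \lor (\lnot A \land \lnot B)   [distribute \land over \lor]
= (B \land C) \lor (\lnot A \land C) \lor (\lnot A \land \lnot B)   [simplify]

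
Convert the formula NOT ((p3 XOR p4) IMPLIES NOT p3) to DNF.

NOT ((p3 XOR p4) IMPLIES NOT p3)
= NOT (NOT (p3 XOR p4) OR NOT p3)   [eliminate IMPLIES]
= NOT (NOT ((p3 AND NOT p4) OR (NOT p3 AND p4)) OR NOT p3)   [expand XOR]
= NOT NOT ((p3 AND NOT p4) OR (NOT p3 AND p4)) AND NOT NOT p3   [De Morgan]
= ((p3 AND NOT p4) OR (NOT p3 AND p4)) AND NOT NOT p3   [double negation]
= ((p3 AND NOT p4) OR (NOT p3 AND p4)) AND p3   [double negation]
= (p3 AND NOT p4 AND p3) OR (NOT p3 AND p4 AND p3)   [distribute AND over OR]
= p3 AND NOT p4   [simplify]

p3 AND NOT p4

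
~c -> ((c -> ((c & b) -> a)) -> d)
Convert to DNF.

c | d

~c -> ((c -> ((c & b) -> a)) -> d)
= ~~c | ((c -> ((c & b) -> a)) -> d)   [eliminate ->]
= ~~c | ~(c -> ((c & b) -> a)) | d   [eliminate ->]
= ~~c | ~(~c | ((c & b) -> a)) | d   [eliminate ->]
= ~~c | ~(~c | ~(c & b) | a) | d   [eliminate ->]
= c | ~(~c | ~(c & b) | a) | d   [double negation]
= c | (~~c & ~~(c & b) & ~a) | d   [De Morgan]
= c | (c & ~~(c & b) & ~a) | d   [double negation]
= c | (c & c & b & ~a) | d   [double negation]
= c | d   [simplify]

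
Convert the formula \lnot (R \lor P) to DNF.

\lnot R \land \lnot P

\lnot (R \lor P)
≡ \lnot R \land \lnot P   (De Morgan)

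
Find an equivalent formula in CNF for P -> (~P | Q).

~P | Q

P -> (~P | Q)
⇔ ~P | ~P | Q   [eliminate ->]
⇔ ~P | Q   [simplify]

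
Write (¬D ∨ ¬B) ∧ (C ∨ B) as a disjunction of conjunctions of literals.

(¬D ∨ ¬B) ∧ (C ∨ B)
≡ (¬D ∧ C) ∨ (¬D ∧ B) ∨ (¬B ∧ C) ∨ (¬B ∧ B)   (distribute ∧ over ∨)
≡ (¬D ∧ C) ∨ (¬D ∧ B) ∨ (¬B ∧ C)   (simplify)

(¬D ∧ C) ∨ (¬D ∧ B) ∨ (¬B ∧ C)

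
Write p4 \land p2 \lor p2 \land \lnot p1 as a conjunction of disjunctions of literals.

p4 \land p2 \lor p2 \land \lnot p1
≡ (p4 \lor p2) \land (p4 \lor \lnot p1) \land (p2 \lor p2) \land (p2 \lor \lnot p1)
≡ (p4 \lor \lnot p1) \land p2

(p4 \lor \lnot p1) \land p2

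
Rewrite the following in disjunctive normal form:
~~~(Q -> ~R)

Q & R

~~~(Q -> ~R)
≡ ~~~(~Q | ~R)   [eliminate ->]
≡ ~(~Q | ~R)   [double negation]
≡ ~~Q & ~~R   [De Morgan]
≡ Q & ~~R   [double negation]
≡ Q & R   [double negation]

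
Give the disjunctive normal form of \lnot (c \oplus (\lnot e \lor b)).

(\lnot c \land e \land \lnot b) \lor (\lnot e \land c) \lor (b \land c)

\lnot (c \oplus (\lnot e \lor b))
⇔ \lnot ((c \land \lnot (\lnot e \lor b)) \lor (\lnot c \land (\lnot e \lor b)))   [expand \oplus]
⇔ \lnot (c \land \lnot (\lnot e \lor b)) \land \lnot (\lnot c \land (\lnot e \lor b))   [De Morgan]
⇔ (\lnot c \lor \lnot \lnot (\lnot e \lor b)) \land \lnot (\lnot c \land (\lnot e \lor b))   [De Morgan]
⇔ (\lnot c \lor \lnot e \lor b) \land \lnot (\lnot c \land (\lnot e \lor b))   [double negation]
⇔ (\lnot c \lor \lnot e \lor b) \land (\lnot \lnot c \lor \lnot (\lnot e \lor b))   [De Morgan]
⇔ (\lnot c \lor \lnot e \lor b) \land (c \lor \lnot (\lnot e \lor b))   [double negation]
⇔ (\lnot c \lor \lnot e \lor b) \land (c \lor (\lnot \lnot e \land \lnot b))   [De Morgan]
⇔ (\lnot c \lor \lnot e \lor b) \land (c \lor (e \land \lnot b))   [double negation]
⇔ (\lnot c \land c) \lor (\lnot c \land e \land \lnot b) \lor (\lnot e \land c) \lor (\lnot e \land e \land \lnot b) \lor (b \land c) \lor (b \land e \land \lnot b)   [distribute \land over \lor]
⇔ (\lnot c \land e \land \lnot b) \lor (\lnot e \land c) \lor (b \land c)   [simplify]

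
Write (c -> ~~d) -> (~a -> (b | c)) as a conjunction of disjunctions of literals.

(c -> ~~d) -> (~a -> (b | c))
≡ ~(c -> ~~d) | (~a -> (b | c))   [eliminate ->]
≡ ~(~c | ~~d) | (~a -> (b | c))   [eliminate ->]
≡ ~(~c | ~~d) | ~~a | b | c   [eliminate ->]
≡ (~~c & ~~~d) | ~~a | b | c   [De Morgan]
≡ (c & ~~~d) | ~~a | b | c   [double negation]
≡ (c & ~d) | ~~a | b | c   [double negation]
≡ (c & ~d) | a | b | c   [double negation]
≡ (c | a | b | c) & (~d | a | b | c)   [distribute | over &]
≡ c | a | b   [simplify]

c | a | b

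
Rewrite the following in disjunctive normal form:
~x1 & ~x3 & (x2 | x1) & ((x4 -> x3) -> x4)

~x1 & ~x3 & x2 & x4

~x1 & ~x3 & (x2 | x1) & ((x4 -> x3) -> x4)
= ~x1 & ~x3 & (x2 | x1) & (~(x4 -> x3) | x4)   (eliminate ->)
= ~x1 & ~x3 & (x2 | x1) & (~(~x4 | x3) | x4)   (eliminate ->)
= ~x1 & ~x3 & (x2 | x1) & ((~~x4 & ~x3) | x4)   (De Morgan)
= ~x1 & ~x3 & (x2 | x1) & ((x4 & ~x3) | x4)   (double negation)
= (~x1 & ~x3 & x2 & x4 & ~x3) | (~x1 & ~x3 & x2 & x4) | (~x1 & ~x3 & x1 & x4 & ~x3) | (~x1 & ~x3 & x1 & x4)   (distribute & over |)
= ~x1 & ~x3 & x2 & x4   (simplify)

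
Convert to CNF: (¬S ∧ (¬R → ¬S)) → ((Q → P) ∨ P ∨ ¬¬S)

(¬S ∧ (¬R → ¬S)) → ((Q → P) ∨ P ∨ ¬¬S)
⇔ ¬(¬S ∧ (¬R → ¬S)) ∨ (Q → P) ∨ P ∨ ¬¬S   — eliminate →
⇔ ¬(¬S ∧ (¬¬R ∨ ¬S)) ∨ (Q → P) ∨ P ∨ ¬¬S   — eliminate →
⇔ ¬(¬S ∧ (¬¬R ∨ ¬S)) ∨ ¬Q ∨ P ∨ P ∨ ¬¬S   — eliminate →
⇔ ¬¬S ∨ ¬(¬¬R ∨ ¬S) ∨ ¬Q ∨ P ∨ P ∨ ¬¬S   — De Morgan
⇔ S ∨ ¬(¬¬R ∨ ¬S) ∨ ¬Q ∨ P ∨ P ∨ ¬¬S   — double negation
⇔ S ∨ (¬¬¬R ∧ ¬¬S) ∨ ¬Q ∨ P ∨ P ∨ ¬¬S   — De Morgan
⇔ S ∨ (¬R ∧ ¬¬S) ∨ ¬Q ∨ P ∨ P ∨ ¬¬S   — double negation
⇔ S ∨ (¬R ∧ S) ∨ ¬Q ∨ P ∨ P ∨ ¬¬S   — double negation
⇔ S ∨ (¬R ∧ S) ∨ ¬Q ∨ P ∨ P ∨ S   — double negation
⇔ (S ∨ ¬R ∨ ¬Q ∨ P ∨ P ∨ S) ∧ (S ∨ S ∨ ¬Q ∨ P ∨ P ∨ S)   — distribute ∨ over ∧
⇔ S ∨ ¬Q ∨ P   — simplify

S ∨ ¬Q ∨ P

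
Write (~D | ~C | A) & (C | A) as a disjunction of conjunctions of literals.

(~D & C) | A

(~D | ~C | A) & (C | A)
⇔ (~D & C) | (~D & A) | (~C & C) | (~C & A) | (A & C) | (A & A)   (distribute & over |)
⇔ (~D & C) | A   (simplify)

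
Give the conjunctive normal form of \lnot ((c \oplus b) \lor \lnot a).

\lnot ((c \oplus b) \lor \lnot a)
≡ \lnot (((c \lor b) \land \lnot (c \land b)) \lor \lnot a)   — expand \oplus
≡ \lnot ((c \lor b) \land \lnot (c \land b)) \land \lnot \lnot a   — De Morgan
≡ (\lnot (c \lor b) \lor \lnot \lnot (c \land b)) \land \lnot \lnot a   — De Morgan
≡ ((\lnot c \land \lnot b) \lor \lnot \lnot (c \land b)) \land \lnot \lnot a   — De Morgan
≡ ((\lnot c \land \lnot b) \lor (c \land b)) \land \lnot \lnot a   — double negation
≡ ((\lnot c \land \lnot b) \lor (c \land b)) \land a   — double negation
≡ (\lnot c \lor c) \land (\lnot c \lor b) \land (\lnot b \lor c) \land (\lnot b \lor b) \land a   — distribute \lor over \land
≡ (\lnot c \lor b) \land (\lnot b \lor c) \land a   — simplify

(\lnot c \lor b) \land (\lnot b \lor c) \land a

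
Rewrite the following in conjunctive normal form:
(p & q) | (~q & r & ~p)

(p & q) | (~q & r & ~p)
⇔ (p | ~q) & (p | r) & (p | ~p) & (q | ~q) & (q | r) & (q | ~p)   (distribute | over &)
⇔ (p | ~q) & (p | r) & (q | r) & (q | ~p)   (simplify)

(p | ~q) & (p | r) & (q | r) & (q | ~p)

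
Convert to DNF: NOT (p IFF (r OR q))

NOT (p IFF (r OR q))
≡ NOT ((p IMPLIES (r OR q)) AND ((r OR q) IMPLIES p))
≡ NOT ((NOT p OR r OR q) AND ((r OR q) IMPLIES p))
≡ NOT ((NOT p OR r OR q) AND (NOT (r OR q) OR p))
≡ NOT (NOT p OR r OR q) OR NOT (NOT (r OR q) OR p)
≡ (NOT NOT p AND NOT r AND NOT q) OR NOT (NOT (r OR q) OR p)
≡ (p AND NOT r AND NOT q) OR NOT (NOT (r OR q) OR p)
≡ (p AND NOT r AND NOT q) OR (NOT NOT (r OR q) AND NOT p)
≡ (p AND NOT r AND NOT q) OR ((r OR q) AND NOT p)
≡ (p AND NOT r AND NOT q) OR (r AND NOT p) OR (q AND NOT p)

(p AND NOT r AND NOT q) OR (r AND NOT p) OR (q AND NOT p)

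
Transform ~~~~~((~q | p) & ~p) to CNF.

~~~~~((~q | p) & ~p)
= ~~~((~q | p) & ~p)   — double negation
= ~((~q | p) & ~p)   — double negation
= ~(~q | p) | ~~p   — De Morgan
= (~~q & ~p) | ~~p   — De Morgan
= (q & ~p) | ~~p   — double negation
= (q & ~p) | p   — double negation
= (q | p) & (~p | p)   — distribute | over &
= q | p   — simplify

q | p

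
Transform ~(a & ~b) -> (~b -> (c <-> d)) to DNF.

~(a & ~b) -> (~b -> (c <-> d))
= ~~(a & ~b) | (~b -> (c <-> d))   (eliminate ->)
= ~~(a & ~b) | ~~b | (c <-> d)   (eliminate ->)
= ~~(a & ~b) | ~~b | ((c -> d) & (d -> c))   (eliminate <->)
= ~~(a & ~b) | ~~b | ((~c | d) & (d -> c))   (eliminate ->)
= ~~(a & ~b) | ~~b | ((~c | d) & (~d | c))   (eliminate ->)
= (a & ~b) | ~~b | ((~c | d) & (~d | c))   (double negation)
= (a & ~b) | b | ((~c | d) & (~d | c))   (double negation)
= (a & ~b) | b | (~c & ~d) | (~c & c) | (d & ~d) | (d & c)   (distribute & over |)
= (a & ~b) | b | (~c & ~d) | (d & c)   (simplify)

(a & ~b) | b | (~c & ~d) | (d & c)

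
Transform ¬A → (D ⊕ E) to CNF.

¬A → (D ⊕ E)
≡ ¬¬A ∨ (D ⊕ E)   (eliminate →)
≡ ¬¬A ∨ ((D ∨ E) ∧ ¬(D ∧ E))   (expand ⊕)
≡ A ∨ ((D ∨ E) ∧ ¬(D ∧ E))   (double negation)
≡ A ∨ ((D ∨ E) ∧ (¬D ∨ ¬E))   (De Morgan)
≡ (A ∨ D ∨ E) ∧ (A ∨ ¬D ∨ ¬E)   (distribute ∨ over ∧)

(A ∨ D ∨ E) ∧ (A ∨ ¬D ∨ ¬E)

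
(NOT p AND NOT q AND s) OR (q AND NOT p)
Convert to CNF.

NOT p AND (s OR q)

(NOT p AND NOT q AND s) OR (q AND NOT p)
≡ (NOT p OR q) AND (NOT p OR NOT p) AND (NOT q OR q) AND (NOT q OR NOT p) AND (s OR q) AND (s OR NOT p)   (distribute OR over AND)
≡ NOT p AND (s OR q)   (simplify)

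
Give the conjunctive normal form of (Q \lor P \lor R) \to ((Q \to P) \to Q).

(\lnot P \lor Q) \land (\lnot R \lor Q)

(Q \lor P \lor R) \to ((Q \to P) \to Q)
= \lnot (Q \lor P \lor R) \lor ((Q \to P) \to Q)   — eliminate \to
= \lnot (Q \lor P \lor R) \lor \lnot (Q \to P) \lor Q   — eliminate \to
= \lnot (Q \lor P \lor R) \lor \lnot (\lnot Q \lor P) \lor Q   — eliminate \to
= (\lnot Q \land \lnot P \land \lnot R) \lor \lnot (\lnot Q \lor P) \lor Q   — De Morgan
= (\lnot Q \land \lnot P \land \lnot R) \lor (\lnot \lnot Q \land \lnot P) \lor Q   — De Morgan
= (\lnot Q \land \lnot P \land \lnot R) \lor (Q \land \lnot P) \lor Q   — double negation
= (\lnot Q \lor Q \lor Q) \land (\lnot Q \lor \lnot P \lor Q) \land (\lnot P \lor Q \lor Q) \land (\lnot P \lor \lnot P \lor Q) \land (\lnot R \lor Q \lor Q) \land (\lnot R \lor \lnot P \lor Q)   — distribute \lor over \land
= (\lnot P \lor Q) \land (\lnot R \lor Q)   — simplify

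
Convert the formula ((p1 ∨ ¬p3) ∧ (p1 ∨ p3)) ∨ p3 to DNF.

((p1 ∨ ¬p3) ∧ (p1 ∨ p3)) ∨ p3
= (p1 ∧ p1) ∨ (p1 ∧ p3) ∨ (¬p3 ∧ p1) ∨ (¬p3 ∧ p3) ∨ p3   [distribute ∧ over ∨]
= p1 ∨ p3   [simplify]

p1 ∨ p3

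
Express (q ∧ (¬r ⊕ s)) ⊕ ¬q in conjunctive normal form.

(q ∧ (¬r ⊕ s)) ⊕ ¬q
≡ ((q ∧ (¬r ⊕ s)) ∨ ¬q) ∧ ¬(q ∧ (¬r ⊕ s) ∧ ¬q)   [expand ⊕]
≡ ((q ∧ (¬r ∨ s) ∧ ¬(¬r ∧ s)) ∨ ¬q) ∧ ¬(q ∧ (¬r ⊕ s) ∧ ¬q)   [expand ⊕]
≡ ((q ∧ (¬r ∨ s) ∧ ¬(¬r ∧ s)) ∨ ¬q) ∧ ¬(q ∧ (¬r ∨ s) ∧ ¬(¬r ∧ s) ∧ ¬q)   [expand ⊕]
≡ ((q ∧ (¬r ∨ s) ∧ (¬¬r ∨ ¬s)) ∨ ¬q) ∧ ¬(q ∧ (¬r ∨ s) ∧ ¬(¬r ∧ s) ∧ ¬q)   [De Morgan]
≡ ((q ∧ (¬r ∨ s) ∧ (r ∨ ¬s)) ∨ ¬q) ∧ ¬(q ∧ (¬r ∨ s) ∧ ¬(¬r ∧ s) ∧ ¬q)   [double negation]
≡ ((q ∧ (¬r ∨ s) ∧ (r ∨ ¬s)) ∨ ¬q) ∧ (¬q ∨ ¬(¬r ∨ s) ∨ ¬¬(¬r ∧ s) ∨ ¬¬q)   [De Morgan]
≡ ((q ∧ (¬r ∨ s) ∧ (r ∨ ¬s)) ∨ ¬q) ∧ (¬q ∨ (¬¬r ∧ ¬s) ∨ ¬¬(¬r ∧ s) ∨ ¬¬q)   [De Morgan]
≡ ((q ∧ (¬r ∨ s) ∧ (r ∨ ¬s)) ∨ ¬q) ∧ (¬q ∨ (r ∧ ¬s) ∨ ¬¬(¬r ∧ s) ∨ ¬¬q)   [double negation]
≡ ((q ∧ (¬r ∨ s) ∧ (r ∨ ¬s)) ∨ ¬q) ∧ (¬q ∨ (r ∧ ¬s) ∨ (¬r ∧ s) ∨ ¬¬q)   [double negation]
≡ ((q ∧ (¬r ∨ s) ∧ (r ∨ ¬s)) ∨ ¬q) ∧ (¬q ∨ (r ∧ ¬s) ∨ (¬r ∧ s) ∨ q)   [double negation]
≡ (q ∨ ¬q) ∧ (¬r ∨ s ∨ ¬q) ∧ (r ∨ ¬s ∨ ¬q) ∧ (¬q ∨ r ∨ ¬r ∨ q) ∧ (¬q ∨ r ∨ s ∨ q) ∧ (¬q ∨ ¬s ∨ ¬r ∨ q) ∧ (¬q ∨ ¬s ∨ s ∨ q)   [distribute ∨ over ∧]
≡ (¬r ∨ s ∨ ¬q) ∧ (r ∨ ¬s ∨ ¬q)   [simplify]

(¬r ∨ s ∨ ¬q) ∧ (r ∨ ¬s ∨ ¬q)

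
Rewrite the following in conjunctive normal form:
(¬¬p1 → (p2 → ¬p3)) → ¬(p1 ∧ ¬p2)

p2 ∨ ¬p1

(¬¬p1 → (p2 → ¬p3)) → ¬(p1 ∧ ¬p2)
≡ ¬(¬¬p1 → (p2 → ¬p3)) ∨ ¬(p1 ∧ ¬p2)   [eliminate →]
≡ ¬(¬¬¬p1 ∨ (p2 → ¬p3)) ∨ ¬(p1 ∧ ¬p2)   [eliminate →]
≡ ¬(¬¬¬p1 ∨ ¬p2 ∨ ¬p3) ∨ ¬(p1 ∧ ¬p2)   [eliminate →]
≡ (¬¬¬¬p1 ∧ ¬¬p2 ∧ ¬¬p3) ∨ ¬(p1 ∧ ¬p2)   [De Morgan]
≡ (¬¬p1 ∧ ¬¬p2 ∧ ¬¬p3) ∨ ¬(p1 ∧ ¬p2)   [double negation]
≡ (p1 ∧ ¬¬p2 ∧ ¬¬p3) ∨ ¬(p1 ∧ ¬p2)   [double negation]
≡ (p1 ∧ p2 ∧ ¬¬p3) ∨ ¬(p1 ∧ ¬p2)   [double negation]
≡ (p1 ∧ p2 ∧ p3) ∨ ¬(p1 ∧ ¬p2)   [double negation]
≡ (p1 ∧ p2 ∧ p3) ∨ ¬p1 ∨ ¬¬p2   [De Morgan]
≡ (p1 ∧ p2 ∧ p3) ∨ ¬p1 ∨ p2   [double negation]
≡ (p1 ∨ ¬p1 ∨ p2) ∧ (p2 ∨ ¬p1 ∨ p2) ∧ (p3 ∨ ¬p1 ∨ p2)   [distribute ∨ over ∧]
≡ p2 ∨ ¬p1   [simplify]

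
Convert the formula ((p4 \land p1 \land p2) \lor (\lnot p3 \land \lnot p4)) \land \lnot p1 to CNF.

(p4 \lor \lnot p3) \land (p1 \lor \lnot p3) \land (p1 \lor \lnot p4) \land (p2 \lor \lnot p3) \land (p2 \lor \lnot p4) \land \lnot p1

((p4 \land p1 \land p2) \lor (\lnot p3 \land \lnot p4)) \land \lnot p1
⇔ (p4 \lor \lnot p3) \land (p4 \lor \lnot p4) \land (p1 \lor \lnot p3) \land (p1 \lor \lnot p4) \land (p2 \lor \lnot p3) \land (p2 \lor \lnot p4) \land \lnot p1   — distribute \lor over \land
⇔ (p4 \lor \lnot p3) \land (p1 \lor \lnot p3) \land (p1 \lor \lnot p4) \land (p2 \lor \lnot p3) \land (p2 \lor \lnot p4) \land \lnot p1   — simplify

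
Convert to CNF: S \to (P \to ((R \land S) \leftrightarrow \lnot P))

\lnot S \lor \lnot P \lor \lnot R

S \to (P \to ((R \land S) \leftrightarrow \lnot P))
= \lnot S \lor (P \to ((R \land S) \leftrightarrow \lnot P))   [eliminate \to]
= \lnot S \lor \lnot P \lor ((R \land S) \leftrightarrow \lnot P)   [eliminate \to]
= \lnot S \lor \lnot P \lor (((R \land S) \to \lnot P) \land (\lnot P \to (R \land S)))   [eliminate \leftrightarrow]
= \lnot S \lor \lnot P \lor ((\lnot (R \land S) \lor \lnot P) \land (\lnot P \to (R \land S)))   [eliminate \to]
= \lnot S \lor \lnot P \lor ((\lnot (R \land S) \lor \lnot P) \land (\lnot \lnot P \lor (R \land S)))   [eliminate \to]
= \lnot S \lor \lnot P \lor ((\lnot R \lor \lnot S \lor \lnot P) \land (\lnot \lnot P \lor (R \land S)))   [De Morgan]
= \lnot S \lor \lnot P \lor ((\lnot R \lor \lnot S \lor \lnot P) \land (P \lor (R \land S)))   [double negation]
= (\lnot S \lor \lnot P \lor \lnot R \lor \lnot S \lor \lnot P) \land (\lnot S \lor \lnot P \lor P \lor R) \land (\lnot S \lor \lnot P \lor P \lor S)   [distribute \lor over \land]
= \lnot S \lor \lnot P \lor \lnot R   [simplify]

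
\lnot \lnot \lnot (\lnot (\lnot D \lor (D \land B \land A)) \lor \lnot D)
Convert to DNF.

D \land B \land A

\lnot \lnot \lnot (\lnot (\lnot D \lor (D \land B \land A)) \lor \lnot D)
⇔ \lnot (\lnot (\lnot D \lor (D \land B \land A)) \lor \lnot D)   [double negation]
⇔ \lnot \lnot (\lnot D \lor (D \land B \land A)) \land \lnot \lnot D   [De Morgan]
⇔ (\lnot D \lor (D \land B \land A)) \land \lnot \lnot D   [double negation]
⇔ (\lnot D \lor (D \land B \land A)) \land D   [double negation]
⇔ (\lnot D \land D) \lor (D \land B \land A \land D)   [distribute \land over \lor]
⇔ D \land B \land A   [simplify]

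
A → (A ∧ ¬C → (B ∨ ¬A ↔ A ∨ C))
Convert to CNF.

¬A ∨ C ∨ B

A → (A ∧ ¬C → (B ∨ ¬A ↔ A ∨ C))
= ¬A ∨ (A ∧ ¬C → (B ∨ ¬A ↔ A ∨ C))   (eliminate →)
= ¬A ∨ ¬(A ∧ ¬C) ∨ (B ∨ ¬A ↔ A ∨ C)   (eliminate →)
= ¬A ∨ ¬(A ∧ ¬C) ∨ (B ∨ ¬A → A ∨ C) ∧ (A ∨ C → B ∨ ¬A)   (eliminate ↔)
= ¬A ∨ ¬(A ∧ ¬C) ∨ (¬(B ∨ ¬A) ∨ A ∨ C) ∧ (A ∨ C → B ∨ ¬A)   (eliminate →)
= ¬A ∨ ¬(A ∧ ¬C) ∨ (¬(B ∨ ¬A) ∨ A ∨ C) ∧ (¬(A ∨ C) ∨ B ∨ ¬A)   (eliminate →)
= ¬A ∨ ¬A ∨ ¬¬C ∨ (¬(B ∨ ¬A) ∨ A ∨ C) ∧ (¬(A ∨ C) ∨ B ∨ ¬A)   (De Morgan)
= ¬A ∨ ¬A ∨ C ∨ (¬(B ∨ ¬A) ∨ A ∨ C) ∧ (¬(A ∨ C) ∨ B ∨ ¬A)   (double negation)
= ¬A ∨ ¬A ∨ C ∨ (¬B ∧ ¬¬A ∨ A ∨ C) ∧ (¬(A ∨ C) ∨ B ∨ ¬A)   (De Morgan)
= ¬A ∨ ¬A ∨ C ∨ (¬B ∧ A ∨ A ∨ C) ∧ (¬(A ∨ C) ∨ B ∨ ¬A)   (double negation)
= ¬A ∨ ¬A ∨ C ∨ (¬B ∧ A ∨ A ∨ C) ∧ (¬A ∧ ¬C ∨ B ∨ ¬A)   (De Morgan)
= (¬A ∨ ¬A ∨ C ∨ ¬B ∨ A ∨ C) ∧ (¬A ∨ ¬A ∨ C ∨ A ∨ A ∨ C) ∧ (¬A ∨ ¬A ∨ C ∨ ¬A ∨ B ∨ ¬A) ∧ (¬A ∨ ¬A ∨ C ∨ ¬C ∨ B ∨ ¬A)   (distribute ∨ over ∧)
= ¬A ∨ C ∨ B   (simplify)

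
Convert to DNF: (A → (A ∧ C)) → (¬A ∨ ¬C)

(A → (A ∧ C)) → (¬A ∨ ¬C)
⇔ ¬(A → (A ∧ C)) ∨ ¬A ∨ ¬C
⇔ ¬(¬A ∨ (A ∧ C)) ∨ ¬A ∨ ¬C
⇔ (¬¬A ∧ ¬(A ∧ C)) ∨ ¬A ∨ ¬C
⇔ (A ∧ ¬(A ∧ C)) ∨ ¬A ∨ ¬C
⇔ (A ∧ (¬A ∨ ¬C)) ∨ ¬A ∨ ¬C
⇔ (A ∧ ¬A) ∨ (A ∧ ¬C) ∨ ¬A ∨ ¬C
⇔ ¬A ∨ ¬C

¬A ∨ ¬C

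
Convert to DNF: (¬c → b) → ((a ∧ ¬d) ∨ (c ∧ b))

(¬c ∧ ¬b) ∨ (a ∧ ¬d) ∨ (c ∧ b)

(¬c → b) → ((a ∧ ¬d) ∨ (c ∧ b))
= ¬(¬c → b) ∨ (a ∧ ¬d) ∨ (c ∧ b)   — eliminate →
= ¬(¬¬c ∨ b) ∨ (a ∧ ¬d) ∨ (c ∧ b)   — eliminate →
= (¬¬¬c ∧ ¬b) ∨ (a ∧ ¬d) ∨ (c ∧ b)   — De Morgan
= (¬c ∧ ¬b) ∨ (a ∧ ¬d) ∨ (c ∧ b)   — double negation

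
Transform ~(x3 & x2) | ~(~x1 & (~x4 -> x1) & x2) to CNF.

~(x3 & x2) | ~(~x1 & (~x4 -> x1) & x2)
≡ ~(x3 & x2) | ~(~x1 & (~~x4 | x1) & x2)
≡ ~x3 | ~x2 | ~(~x1 & (~~x4 | x1) & x2)
≡ ~x3 | ~x2 | ~~x1 | ~(~~x4 | x1) | ~x2
≡ ~x3 | ~x2 | x1 | ~(~~x4 | x1) | ~x2
≡ ~x3 | ~x2 | x1 | (~~~x4 & ~x1) | ~x2
≡ ~x3 | ~x2 | x1 | (~x4 & ~x1) | ~x2
≡ (~x3 | ~x2 | x1 | ~x4 | ~x2) & (~x3 | ~x2 | x1 | ~x1 | ~x2)
≡ ~x3 | ~x2 | x1 | ~x4

~x3 | ~x2 | x1 | ~x4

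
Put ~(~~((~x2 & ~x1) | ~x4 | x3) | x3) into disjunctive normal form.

~(~~((~x2 & ~x1) | ~x4 | x3) | x3)
⇔ ~~~((~x2 & ~x1) | ~x4 | x3) & ~x3   [De Morgan]
⇔ ~((~x2 & ~x1) | ~x4 | x3) & ~x3   [double negation]
⇔ ~(~x2 & ~x1) & ~~x4 & ~x3 & ~x3   [De Morgan]
⇔ (~~x2 | ~~x1) & ~~x4 & ~x3 & ~x3   [De Morgan]
⇔ (x2 | ~~x1) & ~~x4 & ~x3 & ~x3   [double negation]
⇔ (x2 | x1) & ~~x4 & ~x3 & ~x3   [double negation]
⇔ (x2 | x1) & x4 & ~x3 & ~x3   [double negation]
⇔ (x2 & x4 & ~x3 & ~x3) | (x1 & x4 & ~x3 & ~x3)   [distribute & over |]
⇔ (x2 & x4 & ~x3) | (x1 & x4 & ~x3)   [simplify]

(x2 & x4 & ~x3) | (x1 & x4 & ~x3)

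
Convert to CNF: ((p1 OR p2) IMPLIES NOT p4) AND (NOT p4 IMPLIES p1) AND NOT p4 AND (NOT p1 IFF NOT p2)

(p4 OR p1) AND NOT p4 AND (p1 OR NOT p2) AND (p2 OR NOT p1)

((p1 OR p2) IMPLIES NOT p4) AND (NOT p4 IMPLIES p1) AND NOT p4 AND (NOT p1 IFF NOT p2)
⇔ (NOT (p1 OR p2) OR NOT p4) AND (NOT p4 IMPLIES p1) AND NOT p4 AND (NOT p1 IFF NOT p2)   (eliminate IMPLIES)
⇔ (NOT (p1 OR p2) OR NOT p4) AND (NOT NOT p4 OR p1) AND NOT p4 AND (NOT p1 IFF NOT p2)   (eliminate IMPLIES)
⇔ (NOT (p1 OR p2) OR NOT p4) AND (NOT NOT p4 OR p1) AND NOT p4 AND (NOT p1 IMPLIES NOT p2) AND (NOT p2 IMPLIES NOT p1)   (eliminate IFF)
⇔ (NOT (p1 OR p2) OR NOT p4) AND (NOT NOT p4 OR p1) AND NOT p4 AND (NOT NOT p1 OR NOT p2) AND (NOT p2 IMPLIES NOT p1)   (eliminate IMPLIES)
⇔ (NOT (p1 OR p2) OR NOT p4) AND (NOT NOT p4 OR p1) AND NOT p4 AND (NOT NOT p1 OR NOT p2) AND (NOT NOT p2 OR NOT p1)   (eliminate IMPLIES)
⇔ ((NOT p1 AND NOT p2) OR NOT p4) AND (NOT NOT p4 OR p1) AND NOT p4 AND (NOT NOT p1 OR NOT p2) AND (NOT NOT p2 OR NOT p1)   (De Morgan)
⇔ ((NOT p1 AND NOT p2) OR NOT p4) AND (p4 OR p1) AND NOT p4 AND (NOT NOT p1 OR NOT p2) AND (NOT NOT p2 OR NOT p1)   (double negation)
⇔ ((NOT p1 AND NOT p2) OR NOT p4) AND (p4 OR p1) AND NOT p4 AND (p1 OR NOT p2) AND (NOT NOT p2 OR NOT p1)   (double negation)
⇔ ((NOT p1 AND NOT p2) OR NOT p4) AND (p4 OR p1) AND NOT p4 AND (p1 OR NOT p2) AND (p2 OR NOT p1)   (double negation)
⇔ (NOT p1 OR NOT p4) AND (NOT p2 OR NOT p4) AND (p4 OR p1) AND NOT p4 AND (p1 OR NOT p2) AND (p2 OR NOT p1)   (distribute OR over AND)
⇔ (p4 OR p1) AND NOT p4 AND (p1 OR NOT p2) AND (p2 OR NOT p1)   (simplify)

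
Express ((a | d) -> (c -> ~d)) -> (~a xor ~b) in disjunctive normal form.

((a | d) -> (c -> ~d)) -> (~a xor ~b)
⇔ ~((a | d) -> (c -> ~d)) | (~a xor ~b)
⇔ ~(~(a | d) | (c -> ~d)) | (~a xor ~b)
⇔ ~(~(a | d) | ~c | ~d) | (~a xor ~b)
⇔ ~(~(a | d) | ~c | ~d) | (~a & ~~b) | (~~a & ~b)
⇔ (~~(a | d) & ~~c & ~~d) | (~a & ~~b) | (~~a & ~b)
⇔ ((a | d) & ~~c & ~~d) | (~a & ~~b) | (~~a & ~b)
⇔ ((a | d) & c & ~~d) | (~a & ~~b) | (~~a & ~b)
⇔ ((a | d) & c & d) | (~a & ~~b) | (~~a & ~b)
⇔ ((a | d) & c & d) | (~a & b) | (~~a & ~b)
⇔ ((a | d) & c & d) | (~a & b) | (a & ~b)
⇔ (a & c & d) | (d & c & d) | (~a & b) | (a & ~b)
⇔ (d & c) | (~a & b) | (a & ~b)

(d & c) | (~a & b) | (a & ~b)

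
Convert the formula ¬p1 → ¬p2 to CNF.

p1 ∨ ¬p2

¬p1 → ¬p2
≡ ¬¬p1 ∨ ¬p2   — eliminate →
≡ p1 ∨ ¬p2   — double negation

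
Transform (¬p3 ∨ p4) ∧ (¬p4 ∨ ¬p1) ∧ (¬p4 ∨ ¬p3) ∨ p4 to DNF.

¬p3 ∧ ¬p4 ∨ ¬p3 ∧ ¬p1 ∨ p4

(¬p3 ∨ p4) ∧ (¬p4 ∨ ¬p1) ∧ (¬p4 ∨ ¬p3) ∨ p4
= ¬p3 ∧ ¬p4 ∧ ¬p4 ∨ ¬p3 ∧ ¬p4 ∧ ¬p3 ∨ ¬p3 ∧ ¬p1 ∧ ¬p4 ∨ ¬p3 ∧ ¬p1 ∧ ¬p3 ∨ p4 ∧ ¬p4 ∧ ¬p4 ∨ p4 ∧ ¬p4 ∧ ¬p3 ∨ p4 ∧ ¬p1 ∧ ¬p4 ∨ p4 ∧ ¬p1 ∧ ¬p3 ∨ p4   (distribute ∧ over ∨)
= ¬p3 ∧ ¬p4 ∨ ¬p3 ∧ ¬p1 ∨ p4   (simplify)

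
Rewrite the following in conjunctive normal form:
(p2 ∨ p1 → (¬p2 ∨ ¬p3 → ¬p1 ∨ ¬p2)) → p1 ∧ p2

p1 ∧ p2

(p2 ∨ p1 → (¬p2 ∨ ¬p3 → ¬p1 ∨ ¬p2)) → p1 ∧ p2
⇔ ¬(p2 ∨ p1 → (¬p2 ∨ ¬p3 → ¬p1 ∨ ¬p2)) ∨ p1 ∧ p2   — eliminate →
⇔ ¬(¬(p2 ∨ p1) ∨ (¬p2 ∨ ¬p3 → ¬p1 ∨ ¬p2)) ∨ p1 ∧ p2   — eliminate →
⇔ ¬(¬(p2 ∨ p1) ∨ ¬(¬p2 ∨ ¬p3) ∨ ¬p1 ∨ ¬p2) ∨ p1 ∧ p2   — eliminate →
⇔ ¬¬(p2 ∨ p1) ∧ ¬¬(¬p2 ∨ ¬p3) ∧ ¬¬p1 ∧ ¬¬p2 ∨ p1 ∧ p2   — De Morgan
⇔ (p2 ∨ p1) ∧ ¬¬(¬p2 ∨ ¬p3) ∧ ¬¬p1 ∧ ¬¬p2 ∨ p1 ∧ p2   — double negation
⇔ (p2 ∨ p1) ∧ (¬p2 ∨ ¬p3) ∧ ¬¬p1 ∧ ¬¬p2 ∨ p1 ∧ p2   — double negation
⇔ (p2 ∨ p1) ∧ (¬p2 ∨ ¬p3) ∧ p1 ∧ ¬¬p2 ∨ p1 ∧ p2   — double negation
⇔ (p2 ∨ p1) ∧ (¬p2 ∨ ¬p3) ∧ p1 ∧ p2 ∨ p1 ∧ p2   — double negation
⇔ (p2 ∨ p1 ∨ p1) ∧ (p2 ∨ p1 ∨ p2) ∧ (¬p2 ∨ ¬p3 ∨ p1) ∧ (¬p2 ∨ ¬p3 ∨ p2) ∧ (p1 ∨ p1) ∧ (p1 ∨ p2) ∧ (p2 ∨ p1) ∧ (p2 ∨ p2)   — distribute ∨ over ∧
⇔ p1 ∧ p2   — simplify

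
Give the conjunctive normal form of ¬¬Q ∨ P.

Q ∨ P

¬¬Q ∨ P
= Q ∨ P   (double negation)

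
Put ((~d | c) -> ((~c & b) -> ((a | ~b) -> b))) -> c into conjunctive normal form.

((~d | c) -> ((~c & b) -> ((a | ~b) -> b))) -> c
≡ ~((~d | c) -> ((~c & b) -> ((a | ~b) -> b))) | c   (eliminate ->)
≡ ~(~(~d | c) | ((~c & b) -> ((a | ~b) -> b))) | c   (eliminate ->)
≡ ~(~(~d | c) | ~(~c & b) | ((a | ~b) -> b)) | c   (eliminate ->)
≡ ~(~(~d | c) | ~(~c & b) | ~(a | ~b) | b) | c   (eliminate ->)
≡ (~~(~d | c) & ~~(~c & b) & ~~(a | ~b) & ~b) | c   (De Morgan)
≡ ((~d | c) & ~~(~c & b) & ~~(a | ~b) & ~b) | c   (double negation)
≡ ((~d | c) & ~c & b & ~~(a | ~b) & ~b) | c   (double negation)
≡ ((~d | c) & ~c & b & (a | ~b) & ~b) | c   (double negation)
≡ (~d | c | c) & (~c | c) & (b | c) & (a | ~b | c) & (~b | c)   (distribute | over &)
≡ (~d | c) & (b | c) & (~b | c)   (simplify)

(~d | c) & (b | c) & (~b | c)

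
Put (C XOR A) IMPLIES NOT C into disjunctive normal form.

(A AND C) OR NOT C

(C XOR A) IMPLIES NOT C
≡ NOT (C XOR A) OR NOT C   [eliminate IMPLIES]
≡ NOT ((C AND NOT A) OR (NOT C AND A)) OR NOT C   [expand XOR]
≡ (NOT (C AND NOT A) AND NOT (NOT C AND A)) OR NOT C   [De Morgan]
≡ ((NOT C OR NOT NOT A) AND NOT (NOT C AND A)) OR NOT C   [De Morgan]
≡ ((NOT C OR A) AND NOT (NOT C AND A)) OR NOT C   [double negation]
≡ ((NOT C OR A) AND (NOT NOT C OR NOT A)) OR NOT C   [De Morgan]
≡ ((NOT C OR A) AND (C OR NOT A)) OR NOT C   [double negation]
≡ (NOT C AND C) OR (NOT C AND NOT A) OR (A AND C) OR (A AND NOT A) OR NOT C   [distribute AND over OR]
≡ (A AND C) OR NOT C   [simplify]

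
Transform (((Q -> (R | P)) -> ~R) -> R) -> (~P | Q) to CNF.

Q | ~R | ~P

(((Q -> (R | P)) -> ~R) -> R) -> (~P | Q)
≡ ~(((Q -> (R | P)) -> ~R) -> R) | ~P | Q   (eliminate ->)
≡ ~(~((Q -> (R | P)) -> ~R) | R) | ~P | Q   (eliminate ->)
≡ ~(~(~(Q -> (R | P)) | ~R) | R) | ~P | Q   (eliminate ->)
≡ ~(~(~(~Q | R | P) | ~R) | R) | ~P | Q   (eliminate ->)
≡ (~~(~(~Q | R | P) | ~R) & ~R) | ~P | Q   (De Morgan)
≡ ((~(~Q | R | P) | ~R) & ~R) | ~P | Q   (double negation)
≡ (((~~Q & ~R & ~P) | ~R) & ~R) | ~P | Q   (De Morgan)
≡ (((Q & ~R & ~P) | ~R) & ~R) | ~P | Q   (double negation)
≡ (Q | ~R | ~P | Q) & (~R | ~R | ~P | Q) & (~P | ~R | ~P | Q) & (~R | ~P | Q)   (distribute | over &)
≡ Q | ~R | ~P   (simplify)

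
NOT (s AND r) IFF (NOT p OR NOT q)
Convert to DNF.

(s AND r AND p AND q) OR (NOT p AND NOT s) OR (NOT p AND NOT r) OR (NOT q AND NOT s) OR (NOT q AND NOT r)

NOT (s AND r) IFF (NOT p OR NOT q)
≡ (NOT (s AND r) IMPLIES (NOT p OR NOT q)) AND ((NOT p OR NOT q) IMPLIES NOT (s AND r))   — eliminate IFF
≡ (NOT NOT (s AND r) OR NOT p OR NOT q) AND ((NOT p OR NOT q) IMPLIES NOT (s AND r))   — eliminate IMPLIES
≡ (NOT NOT (s AND r) OR NOT p OR NOT q) AND (NOT (NOT p OR NOT q) OR NOT (s AND r))   — eliminate IMPLIES
≡ ((s AND r) OR NOT p OR NOT q) AND (NOT (NOT p OR NOT q) OR NOT (s AND r))   — double negation
≡ ((s AND r) OR NOT p OR NOT q) AND ((NOT NOT p AND NOT NOT q) OR NOT (s AND r))   — De Morgan
≡ ((s AND r) OR NOT p OR NOT q) AND ((p AND NOT NOT q) OR NOT (s AND r))   — double negation
≡ ((s AND r) OR NOT p OR NOT q) AND ((p AND q) OR NOT (s AND r))   — double negation
≡ ((s AND r) OR NOT p OR NOT q) AND ((p AND q) OR NOT s OR NOT r)   — De Morgan
≡ (s AND r AND p AND q) OR (s AND r AND NOT s) OR (s AND r AND NOT r) OR (NOT p AND p AND q) OR (NOT p AND NOT s) OR (NOT p AND NOT r) OR (NOT q AND p AND q) OR (NOT q AND NOT s) OR (NOT q AND NOT r)   — distribute AND over OR
≡ (s AND r AND p AND q) OR (NOT p AND NOT s) OR (NOT p AND NOT r) OR (NOT q AND NOT s) OR (NOT q AND NOT r)   — simplify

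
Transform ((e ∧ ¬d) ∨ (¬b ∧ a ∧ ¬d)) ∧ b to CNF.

(e ∨ ¬b) ∧ (e ∨ a) ∧ ¬d ∧ b

((e ∧ ¬d) ∨ (¬b ∧ a ∧ ¬d)) ∧ b
≡ (e ∨ ¬b) ∧ (e ∨ a) ∧ (e ∨ ¬d) ∧ (¬d ∨ ¬b) ∧ (¬d ∨ a) ∧ (¬d ∨ ¬d) ∧ b   — distribute ∨ over ∧
≡ (e ∨ ¬b) ∧ (e ∨ a) ∧ ¬d ∧ b   — simplify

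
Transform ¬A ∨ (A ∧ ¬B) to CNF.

¬A ∨ (A ∧ ¬B)
= (¬A ∨ A) ∧ (¬A ∨ ¬B)   (distribute ∨ over ∧)
= ¬A ∨ ¬B   (simplify)

¬A ∨ ¬B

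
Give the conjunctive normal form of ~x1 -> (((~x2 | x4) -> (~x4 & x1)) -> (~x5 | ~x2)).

x1 | ~x2 | x4 | ~x5

~x1 -> (((~x2 | x4) -> (~x4 & x1)) -> (~x5 | ~x2))
≡ ~~x1 | (((~x2 | x4) -> (~x4 & x1)) -> (~x5 | ~x2))
≡ ~~x1 | ~((~x2 | x4) -> (~x4 & x1)) | ~x5 | ~x2
≡ ~~x1 | ~(~(~x2 | x4) | (~x4 & x1)) | ~x5 | ~x2
≡ x1 | ~(~(~x2 | x4) | (~x4 & x1)) | ~x5 | ~x2
≡ x1 | (~~(~x2 | x4) & ~(~x4 & x1)) | ~x5 | ~x2
≡ x1 | ((~x2 | x4) & ~(~x4 & x1)) | ~x5 | ~x2
≡ x1 | ((~x2 | x4) & (~~x4 | ~x1)) | ~x5 | ~x2
≡ x1 | ((~x2 | x4) & (x4 | ~x1)) | ~x5 | ~x2
≡ (x1 | ~x2 | x4 | ~x5 | ~x2) & (x1 | x4 | ~x1 | ~x5 | ~x2)
≡ x1 | ~x2 | x4 | ~x5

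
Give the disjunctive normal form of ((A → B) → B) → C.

((A → B) → B) → C
≡ ¬((A → B) → B) ∨ C   [eliminate →]
≡ ¬(¬(A → B) ∨ B) ∨ C   [eliminate →]
≡ ¬(¬(¬A ∨ B) ∨ B) ∨ C   [eliminate →]
≡ ¬¬(¬A ∨ B) ∧ ¬B ∨ C   [De Morgan]
≡ (¬A ∨ B) ∧ ¬B ∨ C   [double negation]
≡ ¬A ∧ ¬B ∨ B ∧ ¬B ∨ C   [distribute ∧ over ∨]
≡ ¬A ∧ ¬B ∨ C   [simplify]

¬A ∧ ¬B ∨ C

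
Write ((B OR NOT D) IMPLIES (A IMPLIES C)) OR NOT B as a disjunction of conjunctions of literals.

((B OR NOT D) IMPLIES (A IMPLIES C)) OR NOT B
≡ NOT (B OR NOT D) OR (A IMPLIES C) OR NOT B   — eliminate IMPLIES
≡ NOT (B OR NOT D) OR NOT A OR C OR NOT B   — eliminate IMPLIES
≡ (NOT B AND NOT NOT D) OR NOT A OR C OR NOT B   — De Morgan
≡ (NOT B AND D) OR NOT A OR C OR NOT B   — double negation
≡ NOT A OR C OR NOT B   — simplify

NOT A OR C OR NOT B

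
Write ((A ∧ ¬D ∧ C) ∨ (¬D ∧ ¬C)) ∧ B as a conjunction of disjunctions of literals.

(A ∨ ¬C) ∧ ¬D ∧ B

((A ∧ ¬D ∧ C) ∨ (¬D ∧ ¬C)) ∧ B
⇔ (A ∨ ¬D) ∧ (A ∨ ¬C) ∧ (¬D ∨ ¬D) ∧ (¬D ∨ ¬C) ∧ (C ∨ ¬D) ∧ (C ∨ ¬C) ∧ B   [distribute ∨ over ∧]
⇔ (A ∨ ¬C) ∧ ¬D ∧ B   [simplify]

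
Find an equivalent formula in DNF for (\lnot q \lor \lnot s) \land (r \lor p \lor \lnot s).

(\lnot q \land r) \lor (\lnot q \land p) \lor \lnot s

(\lnot q \lor \lnot s) \land (r \lor p \lor \lnot s)
≡ (\lnot q \land r) \lor (\lnot q \land p) \lor (\lnot q \land \lnot s) \lor (\lnot s \land r) \lor (\lnot s \land p) \lor (\lnot s \land \lnot s)   — distribute \land over \lor
≡ (\lnot q \land r) \lor (\lnot q \land p) \lor \lnot s   — simplify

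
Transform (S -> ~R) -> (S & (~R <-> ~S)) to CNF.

S & (R | ~S)

(S -> ~R) -> (S & (~R <-> ~S))
≡ ~(S -> ~R) | (S & (~R <-> ~S))   (eliminate ->)
≡ ~(~S | ~R) | (S & (~R <-> ~S))   (eliminate ->)
≡ ~(~S | ~R) | (S & (~R -> ~S) & (~S -> ~R))   (eliminate <->)
≡ ~(~S | ~R) | (S & (~~R | ~S) & (~S -> ~R))   (eliminate ->)
≡ ~(~S | ~R) | (S & (~~R | ~S) & (~~S | ~R))   (eliminate ->)
≡ (~~S & ~~R) | (S & (~~R | ~S) & (~~S | ~R))   (De Morgan)
≡ (S & ~~R) | (S & (~~R | ~S) & (~~S | ~R))   (double negation)
≡ (S & R) | (S & (~~R | ~S) & (~~S | ~R))   (double negation)
≡ (S & R) | (S & (R | ~S) & (~~S | ~R))   (double negation)
≡ (S & R) | (S & (R | ~S) & (S | ~R))   (double negation)
≡ (S | S) & (S | R | ~S) & (S | S | ~R) & (R | S) & (R | R | ~S) & (R | S | ~R)   (distribute | over &)
≡ S & (R | ~S)   (simplify)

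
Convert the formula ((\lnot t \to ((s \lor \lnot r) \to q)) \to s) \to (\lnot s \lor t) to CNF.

\lnot s \lor t

((\lnot t \to ((s \lor \lnot r) \to q)) \to s) \to (\lnot s \lor t)
⇔ \lnot ((\lnot t \to ((s \lor \lnot r) \to q)) \to s) \lor \lnot s \lor t   [eliminate \to]
⇔ \lnot (\lnot (\lnot t \to ((s \lor \lnot r) \to q)) \lor s) \lor \lnot s \lor t   [eliminate \to]
⇔ \lnot (\lnot (\lnot \lnot t \lor ((s \lor \lnot r) \to q)) \lor s) \lor \lnot s \lor t   [eliminate \to]
⇔ \lnot (\lnot (\lnot \lnot t \lor \lnot (s \lor \lnot r) \lor q) \lor s) \lor \lnot s \lor t   [eliminate \to]
⇔ (\lnot \lnot (\lnot \lnot t \lor \lnot (s \lor \lnot r) \lor q) \land \lnot s) \lor \lnot s \lor t   [De Morgan]
⇔ ((\lnot \lnot t \lor \lnot (s \lor \lnot r) \lor q) \land \lnot s) \lor \lnot s \lor t   [double negation]
⇔ ((t \lor \lnot (s \lor \lnot r) \lor q) \land \lnot s) \lor \lnot s \lor t   [double negation]
⇔ ((t \lor (\lnot s \land \lnot \lnot r) \lor q) \land \lnot s) \lor \lnot s \lor t   [De Morgan]
⇔ ((t \lor (\lnot s \land r) \lor q) \land \lnot s) \lor \lnot s \lor t   [double negation]
⇔ (t \lor \lnot s \lor q \lor \lnot s \lor t) \land (t \lor r \lor q \lor \lnot s \lor t) \land (\lnot s \lor \lnot s \lor t)   [distribute \lor over \land]
⇔ \lnot s \lor t   [simplify]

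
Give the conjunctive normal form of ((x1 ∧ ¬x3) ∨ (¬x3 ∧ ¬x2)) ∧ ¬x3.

((x1 ∧ ¬x3) ∨ (¬x3 ∧ ¬x2)) ∧ ¬x3
⇔ (x1 ∨ ¬x3) ∧ (x1 ∨ ¬x2) ∧ (¬x3 ∨ ¬x3) ∧ (¬x3 ∨ ¬x2) ∧ ¬x3
⇔ (x1 ∨ ¬x2) ∧ ¬x3

(x1 ∨ ¬x2) ∧ ¬x3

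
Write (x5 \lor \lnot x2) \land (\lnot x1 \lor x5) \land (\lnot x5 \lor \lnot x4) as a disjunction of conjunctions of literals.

(x5 \land \lnot x4) \lor (\lnot x2 \land \lnot x1 \land \lnot x5) \lor (\lnot x2 \land \lnot x1 \land \lnot x4)

(x5 \lor \lnot x2) \land (\lnot x1 \lor x5) \land (\lnot x5 \lor \lnot x4)
≡ (x5 \land \lnot x1 \land \lnot x5) \lor (x5 \land \lnot x1 \land \lnot x4) \lor (x5 \land x5 \land \lnot x5) \lor (x5 \land x5 \land \lnot x4) \lor (\lnot x2 \land \lnot x1 \land \lnot x5) \lor (\lnot x2 \land \lnot x1 \land \lnot x4) \lor (\lnot x2 \land x5 \land \lnot x5) \lor (\lnot x2 \land x5 \land \lnot x4)
≡ (x5 \land \lnot x4) \lor (\lnot x2 \land \lnot x1 \land \lnot x5) \lor (\lnot x2 \land \lnot x1 \land \lnot x4)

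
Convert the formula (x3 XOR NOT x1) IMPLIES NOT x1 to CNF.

NOT x3 OR NOT x1

(x3 XOR NOT x1) IMPLIES NOT x1
≡ NOT (x3 XOR NOT x1) OR NOT x1   (eliminate IMPLIES)
≡ NOT ((x3 OR NOT x1) AND NOT (x3 AND NOT x1)) OR NOT x1   (expand XOR)
≡ NOT (x3 OR NOT x1) OR NOT NOT (x3 AND NOT x1) OR NOT x1   (De Morgan)
≡ (NOT x3 AND NOT NOT x1) OR NOT NOT (x3 AND NOT x1) OR NOT x1   (De Morgan)
≡ (NOT x3 AND x1) OR NOT NOT (x3 AND NOT x1) OR NOT x1   (double negation)
≡ (NOT x3 AND x1) OR (x3 AND NOT x1) OR NOT x1   (double negation)
≡ (NOT x3 OR x3 OR NOT x1) AND (NOT x3 OR NOT x1 OR NOT x1) AND (x1 OR x3 OR NOT x1) AND (x1 OR NOT x1 OR NOT x1)   (distribute OR over AND)
≡ NOT x3 OR NOT x1   (simplify)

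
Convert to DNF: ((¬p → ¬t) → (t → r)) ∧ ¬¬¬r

((¬p → ¬t) → (t → r)) ∧ ¬¬¬r
≡ (¬(¬p → ¬t) ∨ (t → r)) ∧ ¬¬¬r   [eliminate →]
≡ (¬(¬¬p ∨ ¬t) ∨ (t → r)) ∧ ¬¬¬r   [eliminate →]
≡ (¬(¬¬p ∨ ¬t) ∨ ¬t ∨ r) ∧ ¬¬¬r   [eliminate →]
≡ ((¬¬¬p ∧ ¬¬t) ∨ ¬t ∨ r) ∧ ¬¬¬r   [De Morgan]
≡ ((¬p ∧ ¬¬t) ∨ ¬t ∨ r) ∧ ¬¬¬r   [double negation]
≡ ((¬p ∧ t) ∨ ¬t ∨ r) ∧ ¬¬¬r   [double negation]
≡ ((¬p ∧ t) ∨ ¬t ∨ r) ∧ ¬r   [double negation]
≡ (¬p ∧ t ∧ ¬r) ∨ (¬t ∧ ¬r) ∨ (r ∧ ¬r)   [distribute ∧ over ∨]
≡ (¬p ∧ t ∧ ¬r) ∨ (¬t ∧ ¬r)   [simplify]

(¬p ∧ t ∧ ¬r) ∨ (¬t ∧ ¬r)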